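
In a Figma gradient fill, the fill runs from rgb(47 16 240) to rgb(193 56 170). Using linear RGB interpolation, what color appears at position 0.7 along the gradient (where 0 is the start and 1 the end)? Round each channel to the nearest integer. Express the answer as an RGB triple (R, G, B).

(149, 44, 191)

R = 47 + 0.7 × (193 − 47) = 47 + 0.7 × 146 = 149.2 → 149
G = 16 + 0.7 × (56 − 16) = 16 + 0.7 × 40 = 44 → 44
B = 240 + 0.7 × (170 − 240) = 240 + 0.7 × -70 = 191 → 191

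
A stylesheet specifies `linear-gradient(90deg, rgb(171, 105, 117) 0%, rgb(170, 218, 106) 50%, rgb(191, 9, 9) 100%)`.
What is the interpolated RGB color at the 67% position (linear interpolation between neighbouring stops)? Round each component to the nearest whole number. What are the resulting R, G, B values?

(177, 147, 73)

67% lies between the 50% and 100% stops, so the local fraction is t = (67 − 50)/(100 − 50) = 17/50 ≈ 0.34.
R = 170 + 0.34 × (191 − 170) = 177.14 → 177
G = 218 + 0.34 × (9 − 218) = 146.94 → 147
B = 106 + 0.34 × (9 − 106) = 73.02 → 73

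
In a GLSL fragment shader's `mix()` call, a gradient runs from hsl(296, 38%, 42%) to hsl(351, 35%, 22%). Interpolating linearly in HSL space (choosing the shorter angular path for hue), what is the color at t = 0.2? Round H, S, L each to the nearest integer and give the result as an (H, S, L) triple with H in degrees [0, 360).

Hue arc: Δh = 351 − 296 = 55° (|Δh| ≤ 180, already the shorter path).
H = 296 + 0.2 × (55) = 307 → 307°
S = 38 + 0.2 × (35 − 38) = 37.4 → 37%
L = 42 + 0.2 × (22 − 42) = 38 → 38%

(307, 37, 38)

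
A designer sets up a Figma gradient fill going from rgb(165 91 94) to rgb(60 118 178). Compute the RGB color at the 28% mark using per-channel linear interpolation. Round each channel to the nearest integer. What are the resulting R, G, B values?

(136, 99, 118)

28% corresponds to t = 0.28.
R = 165 + 0.28 × (60 − 165) = 165 + 0.28 × -105 = 135.6 → 136
G = 91 + 0.28 × (118 − 91) = 91 + 0.28 × 27 = 98.56 → 99
B = 94 + 0.28 × (178 − 94) = 94 + 0.28 × 84 = 117.52 → 118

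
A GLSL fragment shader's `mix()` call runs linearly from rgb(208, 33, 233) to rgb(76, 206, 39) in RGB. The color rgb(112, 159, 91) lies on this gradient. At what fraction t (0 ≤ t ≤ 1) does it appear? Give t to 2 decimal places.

Invert the lerp on the B channel (largest span, 194): t = (91 − 233) / (39 − 233) = -142/-194 = 0.73196.
Check on R: (112 − 208)/(76 − 208) = 0.7273 ✓

0.73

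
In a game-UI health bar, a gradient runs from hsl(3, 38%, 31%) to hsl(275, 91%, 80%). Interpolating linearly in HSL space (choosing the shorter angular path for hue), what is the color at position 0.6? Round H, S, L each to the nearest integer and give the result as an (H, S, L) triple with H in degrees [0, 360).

(310, 70, 60)

Hue: 275 − 3 = 272°, but |272| > 180 so the shorter arc goes the other way: Δh = 272 − 360 = -88°.
H = 3 + 0.6 × (-88) = -49.8 → -50 → -50 mod 360 = 310°
S = 38 + 0.6 × (91 − 38) = 69.8 → 70%
L = 31 + 0.6 × (80 − 31) = 60.4 → 60%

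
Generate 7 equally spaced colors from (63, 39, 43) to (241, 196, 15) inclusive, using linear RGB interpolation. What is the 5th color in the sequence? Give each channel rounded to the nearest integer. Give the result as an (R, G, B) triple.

(182, 144, 24)

With 7 swatches and endpoints inclusive, swatch 5 sits at t = (5 − 1)/(7 − 1) = 4/6 ≈ 0.6667.
R = 63 + 0.6667 × (241 − 63) = 181.673 → 182
G = 39 + 0.6667 × (196 − 39) = 143.672 → 144
B = 43 + 0.6667 × (15 − 43) = 24.332 → 24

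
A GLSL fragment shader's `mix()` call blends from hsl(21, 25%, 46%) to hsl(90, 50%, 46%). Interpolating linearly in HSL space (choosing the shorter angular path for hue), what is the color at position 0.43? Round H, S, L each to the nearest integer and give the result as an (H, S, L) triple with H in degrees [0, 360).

(51, 36, 46)

Hue arc: Δh = 90 − 21 = 69° (|Δh| ≤ 180, already the shorter path).
H = 21 + 0.43 × (69) = 50.67 → 51°
S = 25 + 0.43 × (50 − 25) = 35.75 → 36%
L = 46 + 0.43 × (46 − 46) = 46 → 46%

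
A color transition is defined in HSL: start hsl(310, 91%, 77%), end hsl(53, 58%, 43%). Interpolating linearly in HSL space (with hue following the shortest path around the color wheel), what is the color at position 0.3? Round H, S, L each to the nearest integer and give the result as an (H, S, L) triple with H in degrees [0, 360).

Hue: 53 − 310 = -257°, but |-257| > 180 so the shorter arc goes the other way: Δh = -257 + 360 = 103°.
H = 310 + 0.3 × (103) = 340.9 → 341°
S = 91 + 0.3 × (58 − 91) = 81.1 → 81%
L = 77 + 0.3 × (43 − 77) = 66.8 → 67%

(341, 81, 67)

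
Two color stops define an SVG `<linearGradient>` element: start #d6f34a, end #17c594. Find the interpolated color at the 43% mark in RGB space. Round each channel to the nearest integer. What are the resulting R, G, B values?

#d6f34a → (214, 243, 74); #17c594 → (23, 197, 148).
43% corresponds to t = 0.43.
R = 214 + 0.43 × (23 − 214) = 214 + 0.43 × -191 = 131.87 → 132
G = 243 + 0.43 × (197 − 243) = 243 + 0.43 × -46 = 223.22 → 223
B = 74 + 0.43 × (148 − 74) = 74 + 0.43 × 74 = 105.82 → 106

(132, 223, 106)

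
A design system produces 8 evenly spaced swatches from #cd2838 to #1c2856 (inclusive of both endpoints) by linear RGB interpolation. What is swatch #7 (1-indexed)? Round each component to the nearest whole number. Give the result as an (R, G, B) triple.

(53, 40, 82)

With 8 swatches and endpoints inclusive, swatch 7 sits at t = (7 − 1)/(8 − 1) = 6/7 ≈ 0.8571.
#cd2838 → (205, 40, 56); #1c2856 → (28, 40, 86).
R = 205 + 0.8571 × (28 − 205) = 53.293 → 53
G = 40 + 0.8571 × (40 − 40) = 40 → 40
B = 56 + 0.8571 × (86 − 56) = 81.713 → 82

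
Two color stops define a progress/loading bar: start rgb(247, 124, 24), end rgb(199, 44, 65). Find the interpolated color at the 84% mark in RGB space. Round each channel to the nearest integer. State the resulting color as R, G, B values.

(207, 57, 58)

84% corresponds to t = 0.84.
R = 247 + 0.84 × (199 − 247) = 247 + 0.84 × -48 = 206.68 → 207
G = 124 + 0.84 × (44 − 124) = 124 + 0.84 × -80 = 56.8 → 57
B = 24 + 0.84 × (65 − 24) = 24 + 0.84 × 41 = 58.44 → 58
So the blended color is (207, 57, 58), about #cf393a.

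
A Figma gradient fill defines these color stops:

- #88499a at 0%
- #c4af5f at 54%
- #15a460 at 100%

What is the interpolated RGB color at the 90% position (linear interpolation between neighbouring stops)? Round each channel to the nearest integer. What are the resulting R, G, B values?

90% lies between the 54% and 100% stops, so the local fraction is t = (90 − 54)/(100 − 54) = 36/46 ≈ 0.7826.
#c4af5f → (196, 175, 95); #15a460 → (21, 164, 96).
R = 196 + 0.7826 × (21 − 196) = 59.045 → 59
G = 175 + 0.7826 × (164 − 175) = 166.391 → 166
B = 95 + 0.7826 × (96 − 95) = 95.783 → 96

(59, 166, 96)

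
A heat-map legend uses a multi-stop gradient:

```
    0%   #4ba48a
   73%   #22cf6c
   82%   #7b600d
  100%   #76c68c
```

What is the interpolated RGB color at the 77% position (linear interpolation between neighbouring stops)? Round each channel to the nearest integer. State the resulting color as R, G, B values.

77% lies between the 73% and 82% stops, so the local fraction is t = (77 − 73)/(82 − 73) = 4/9 ≈ 0.4444.
#22cf6c → (34, 207, 108); #7b600d → (123, 96, 13).
R = 34 + 0.4444 × (123 − 34) = 73.552 → 74
G = 207 + 0.4444 × (96 − 207) = 157.672 → 158
B = 108 + 0.4444 × (13 − 108) = 65.782 → 66

(74, 158, 66)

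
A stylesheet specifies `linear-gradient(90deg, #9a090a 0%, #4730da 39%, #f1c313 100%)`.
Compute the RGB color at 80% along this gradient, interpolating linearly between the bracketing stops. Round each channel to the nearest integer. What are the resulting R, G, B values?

80% lies between the 39% and 100% stops, so the local fraction is t = (80 − 39)/(100 − 39) = 41/61 ≈ 0.6721.
#4730da → (71, 48, 218); #f1c313 → (241, 195, 19).
R = 71 + 0.6721 × (241 − 71) = 185.257 → 185
G = 48 + 0.6721 × (195 − 48) = 146.799 → 147
B = 218 + 0.6721 × (19 − 218) = 84.252 → 84

(185, 147, 84)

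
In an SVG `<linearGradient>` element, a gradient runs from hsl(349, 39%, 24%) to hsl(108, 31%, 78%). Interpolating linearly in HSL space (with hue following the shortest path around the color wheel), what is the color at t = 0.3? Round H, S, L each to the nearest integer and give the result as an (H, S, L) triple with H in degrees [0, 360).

Hue: 108 − 349 = -241°, but |-241| > 180 so the shorter arc goes the other way: Δh = -241 + 360 = 119°.
H = 349 + 0.3 × (119) = 384.7 → 385 → 385 mod 360 = 25°
S = 39 + 0.3 × (31 − 39) = 36.6 → 37%
L = 24 + 0.3 × (78 − 24) = 40.2 → 40%

(25, 37, 40)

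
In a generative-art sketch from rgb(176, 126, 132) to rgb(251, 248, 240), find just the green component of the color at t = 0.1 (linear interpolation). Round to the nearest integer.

G = 126 + 0.1 × (248 − 126) = 138.2 → 138

138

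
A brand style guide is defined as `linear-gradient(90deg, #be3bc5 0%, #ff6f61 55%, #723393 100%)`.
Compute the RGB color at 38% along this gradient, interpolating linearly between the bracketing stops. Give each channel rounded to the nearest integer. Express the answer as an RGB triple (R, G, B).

(235, 95, 128)

38% lies between the 0% and 55% stops, so the local fraction is t = (38 − 0)/(55 − 0) = 38/55 ≈ 0.6909.
#be3bc5 → (190, 59, 197); #ff6f61 → (255, 111, 97).
R = 190 + 0.6909 × (255 − 190) = 234.909 → 235
G = 59 + 0.6909 × (111 − 59) = 94.927 → 95
B = 197 + 0.6909 × (97 − 197) = 127.91 → 128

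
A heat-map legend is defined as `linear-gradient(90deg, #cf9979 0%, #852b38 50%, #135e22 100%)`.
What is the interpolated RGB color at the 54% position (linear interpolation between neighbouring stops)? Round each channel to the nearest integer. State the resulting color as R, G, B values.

(124, 47, 54)

54% lies between the 50% and 100% stops, so the local fraction is t = (54 − 50)/(100 − 50) = 4/50 ≈ 0.08.
#852b38 → (133, 43, 56); #135e22 → (19, 94, 34).
R = 133 + 0.08 × (19 − 133) = 123.88 → 124
G = 43 + 0.08 × (94 − 43) = 47.08 → 47
B = 56 + 0.08 × (34 − 56) = 54.24 → 54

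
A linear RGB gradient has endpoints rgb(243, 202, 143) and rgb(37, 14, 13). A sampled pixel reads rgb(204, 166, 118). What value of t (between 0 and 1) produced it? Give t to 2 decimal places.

0.19

Invert the lerp on the R channel (largest span, 206): t = (204 − 243) / (37 − 243) = -39/-206 = 0.18932.
Check on G: (166 − 202)/(14 − 202) = 0.1915 ✓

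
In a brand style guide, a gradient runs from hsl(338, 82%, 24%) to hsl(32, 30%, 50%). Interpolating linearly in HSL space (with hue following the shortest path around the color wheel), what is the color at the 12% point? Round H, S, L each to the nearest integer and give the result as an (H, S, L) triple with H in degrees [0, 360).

Hue: 32 − 338 = -306°, but |-306| > 180 so the shorter arc goes the other way: Δh = -306 + 360 = 54°.
H = 338 + 0.12 × (54) = 344.48 → 344°
S = 82 + 0.12 × (30 − 82) = 75.76 → 76%
L = 24 + 0.12 × (50 − 24) = 27.12 → 27%

(344, 76, 27)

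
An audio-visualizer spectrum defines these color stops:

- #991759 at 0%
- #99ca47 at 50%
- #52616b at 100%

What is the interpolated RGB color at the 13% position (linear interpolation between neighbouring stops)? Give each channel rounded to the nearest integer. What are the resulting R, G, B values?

13% lies between the 0% and 50% stops, so the local fraction is t = (13 − 0)/(50 − 0) = 13/50 ≈ 0.26.
#991759 → (153, 23, 89); #99ca47 → (153, 202, 71).
R = 153 + 0.26 × (153 − 153) = 153 → 153
G = 23 + 0.26 × (202 − 23) = 69.54 → 70
B = 89 + 0.26 × (71 − 89) = 84.32 → 84

(153, 70, 84)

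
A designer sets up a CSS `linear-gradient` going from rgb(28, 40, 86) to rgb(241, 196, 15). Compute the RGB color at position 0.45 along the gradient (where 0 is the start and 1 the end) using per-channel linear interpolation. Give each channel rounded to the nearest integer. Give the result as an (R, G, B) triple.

(124, 110, 54)

R = 28 + 0.45 × (241 − 28) = 28 + 0.45 × 213 = 123.85 → 124
G = 40 + 0.45 × (196 − 40) = 40 + 0.45 × 156 = 110.2 → 110
B = 86 + 0.45 × (15 − 86) = 86 + 0.45 × -71 = 54.05 → 54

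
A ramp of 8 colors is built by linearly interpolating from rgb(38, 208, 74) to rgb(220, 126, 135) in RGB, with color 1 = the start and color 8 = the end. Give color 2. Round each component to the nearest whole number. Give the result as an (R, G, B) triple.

(64, 196, 83)

With 8 swatches and endpoints inclusive, swatch 2 sits at t = (2 − 1)/(8 − 1) = 1/7 ≈ 0.1429.
R = 38 + 0.1429 × (220 − 38) = 64.008 → 64
G = 208 + 0.1429 × (126 − 208) = 196.282 → 196
B = 74 + 0.1429 × (135 − 74) = 82.717 → 83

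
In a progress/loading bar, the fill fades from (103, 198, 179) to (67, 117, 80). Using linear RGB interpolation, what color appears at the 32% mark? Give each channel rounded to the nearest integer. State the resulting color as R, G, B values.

(91, 172, 147)

32% corresponds to t = 0.32.
R = 103 + 0.32 × (67 − 103) = 103 + 0.32 × -36 = 91.48 → 91
G = 198 + 0.32 × (117 − 198) = 198 + 0.32 × -81 = 172.08 → 172
B = 179 + 0.32 × (80 − 179) = 179 + 0.32 × -99 = 147.32 → 147
So the blended color is (91, 172, 147), about #5bac93.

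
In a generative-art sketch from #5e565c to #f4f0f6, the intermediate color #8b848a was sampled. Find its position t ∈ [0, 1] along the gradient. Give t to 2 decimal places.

0.30

Invert the lerp on the G channel (largest span, 154): t = (132 − 86) / (240 − 86) = 46/154 = 0.2987.
Check on R: (139 − 94)/(244 − 94) = 0.3 ✓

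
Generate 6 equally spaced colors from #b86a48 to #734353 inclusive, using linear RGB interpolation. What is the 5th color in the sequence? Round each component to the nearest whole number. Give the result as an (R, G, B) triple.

(129, 75, 81)

With 6 swatches and endpoints inclusive, swatch 5 sits at t = (5 − 1)/(6 − 1) = 4/5 ≈ 0.8.
#b86a48 → (184, 106, 72); #734353 → (115, 67, 83).
R = 184 + 0.8 × (115 − 184) = 128.8 → 129
G = 106 + 0.8 × (67 − 106) = 74.8 → 75
B = 72 + 0.8 × (83 − 72) = 80.8 → 81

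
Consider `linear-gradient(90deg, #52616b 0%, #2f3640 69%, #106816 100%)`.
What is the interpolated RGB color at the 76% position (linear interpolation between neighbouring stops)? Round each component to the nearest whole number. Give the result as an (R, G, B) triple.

76% lies between the 69% and 100% stops, so the local fraction is t = (76 − 69)/(100 − 69) = 7/31 ≈ 0.2258.
#2f3640 → (47, 54, 64); #106816 → (16, 104, 22).
R = 47 + 0.2258 × (16 − 47) = 40 → 40
G = 54 + 0.2258 × (104 − 54) = 65.29 → 65
B = 64 + 0.2258 × (22 − 64) = 54.516 → 55

(40, 65, 55)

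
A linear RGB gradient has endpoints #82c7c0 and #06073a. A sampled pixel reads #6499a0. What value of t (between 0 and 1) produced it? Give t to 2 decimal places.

0.24

Invert the lerp on the G channel (largest span, 192): t = (153 − 199) / (7 − 199) = -46/-192 = 0.23958.
Check on R: (100 − 130)/(6 − 130) = 0.2419 ✓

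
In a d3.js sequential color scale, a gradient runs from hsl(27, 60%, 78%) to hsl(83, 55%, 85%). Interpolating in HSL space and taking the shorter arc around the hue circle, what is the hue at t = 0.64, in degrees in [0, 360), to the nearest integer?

Hue arc: Δh = 83 − 27 = 56° (|Δh| ≤ 180, already the shorter path).
H = 27 + 0.64 × (56) = 62.84 → 63°

63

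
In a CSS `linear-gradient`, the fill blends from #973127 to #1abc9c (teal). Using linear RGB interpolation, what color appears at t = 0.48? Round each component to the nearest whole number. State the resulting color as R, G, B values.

(91, 116, 95)

#973127 → (151, 49, 39); #1abc9c → (26, 188, 156).
R = 151 + 0.48 × (26 − 151) = 151 + 0.48 × -125 = 91 → 91
G = 49 + 0.48 × (188 − 49) = 49 + 0.48 × 139 = 115.72 → 116
B = 39 + 0.48 × (156 − 39) = 39 + 0.48 × 117 = 95.16 → 95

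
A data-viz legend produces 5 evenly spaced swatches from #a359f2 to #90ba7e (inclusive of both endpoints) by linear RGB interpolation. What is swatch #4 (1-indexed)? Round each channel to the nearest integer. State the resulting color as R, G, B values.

With 5 swatches and endpoints inclusive, swatch 4 sits at t = (4 − 1)/(5 − 1) = 3/4 ≈ 0.75.
#a359f2 → (163, 89, 242); #90ba7e → (144, 186, 126).
R = 163 + 0.75 × (144 − 163) = 148.75 → 149
G = 89 + 0.75 × (186 − 89) = 161.75 → 162
B = 242 + 0.75 × (126 − 242) = 155 → 155

(149, 162, 155)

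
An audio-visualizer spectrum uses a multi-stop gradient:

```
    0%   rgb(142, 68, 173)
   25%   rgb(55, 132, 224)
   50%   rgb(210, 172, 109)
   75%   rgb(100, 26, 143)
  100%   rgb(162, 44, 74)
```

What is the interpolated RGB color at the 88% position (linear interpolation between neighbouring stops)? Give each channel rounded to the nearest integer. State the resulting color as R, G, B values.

(132, 35, 107)

88% lies between the 75% and 100% stops, so the local fraction is t = (88 − 75)/(100 − 75) = 13/25 ≈ 0.52.
R = 100 + 0.52 × (162 − 100) = 132.24 → 132
G = 26 + 0.52 × (44 − 26) = 35.36 → 35
B = 143 + 0.52 × (74 − 143) = 107.12 → 107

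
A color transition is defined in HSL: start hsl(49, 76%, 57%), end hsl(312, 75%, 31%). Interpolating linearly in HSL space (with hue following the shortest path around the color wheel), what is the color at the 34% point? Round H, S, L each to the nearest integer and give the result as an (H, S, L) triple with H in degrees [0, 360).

Hue: 312 − 49 = 263°, but |263| > 180 so the shorter arc goes the other way: Δh = 263 − 360 = -97°.
H = 49 + 0.34 × (-97) = 16.02 → 16°
S = 76 + 0.34 × (75 − 76) = 75.66 → 76%
L = 57 + 0.34 × (31 − 57) = 48.16 → 48%

(16, 76, 48)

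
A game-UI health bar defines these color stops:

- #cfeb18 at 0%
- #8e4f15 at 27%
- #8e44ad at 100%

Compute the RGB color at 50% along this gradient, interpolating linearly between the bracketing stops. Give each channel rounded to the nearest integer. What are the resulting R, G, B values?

50% lies between the 27% and 100% stops, so the local fraction is t = (50 − 27)/(100 − 27) = 23/73 ≈ 0.3151.
#8e4f15 → (142, 79, 21); #8e44ad → (142, 68, 173).
R = 142 + 0.3151 × (142 − 142) = 142 → 142
G = 79 + 0.3151 × (68 − 79) = 75.534 → 76
B = 21 + 0.3151 × (173 − 21) = 68.895 → 69

(142, 76, 69)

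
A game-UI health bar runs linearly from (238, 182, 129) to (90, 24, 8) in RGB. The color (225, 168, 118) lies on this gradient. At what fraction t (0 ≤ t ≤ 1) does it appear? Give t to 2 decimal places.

0.09

Invert the lerp on the G channel (largest span, 158): t = (168 − 182) / (24 − 182) = -14/-158 = 0.088608.
Check on R: (225 − 238)/(90 − 238) = 0.08784 ✓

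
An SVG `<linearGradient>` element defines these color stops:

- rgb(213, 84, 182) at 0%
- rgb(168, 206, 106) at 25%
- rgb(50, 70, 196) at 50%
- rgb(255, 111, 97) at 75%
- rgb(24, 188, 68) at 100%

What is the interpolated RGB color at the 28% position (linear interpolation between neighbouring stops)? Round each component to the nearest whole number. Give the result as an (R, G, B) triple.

(154, 190, 117)

28% lies between the 25% and 50% stops, so the local fraction is t = (28 − 25)/(50 − 25) = 3/25 ≈ 0.12.
R = 168 + 0.12 × (50 − 168) = 153.84 → 154
G = 206 + 0.12 × (70 − 206) = 189.68 → 190
B = 106 + 0.12 × (196 − 106) = 116.8 → 117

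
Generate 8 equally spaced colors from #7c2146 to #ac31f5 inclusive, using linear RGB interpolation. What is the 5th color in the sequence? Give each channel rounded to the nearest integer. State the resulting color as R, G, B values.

With 8 swatches and endpoints inclusive, swatch 5 sits at t = (5 − 1)/(8 − 1) = 4/7 ≈ 0.5714.
#7c2146 → (124, 33, 70); #ac31f5 → (172, 49, 245).
R = 124 + 0.5714 × (172 − 124) = 151.427 → 151
G = 33 + 0.5714 × (49 − 33) = 42.142 → 42
B = 70 + 0.5714 × (245 − 70) = 169.995 → 170

(151, 42, 170)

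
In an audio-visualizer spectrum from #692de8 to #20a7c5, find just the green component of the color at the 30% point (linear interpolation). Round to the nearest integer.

82

G₁ = 45 (from #692de8), G₂ = 167 (from #20a7c5).
G = 45 + 0.3 × (167 − 45) = 81.6 → 82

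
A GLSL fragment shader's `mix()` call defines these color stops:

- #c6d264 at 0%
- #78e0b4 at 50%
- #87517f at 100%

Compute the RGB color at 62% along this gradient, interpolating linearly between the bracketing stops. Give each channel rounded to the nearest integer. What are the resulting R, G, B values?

62% lies between the 50% and 100% stops, so the local fraction is t = (62 − 50)/(100 − 50) = 12/50 ≈ 0.24.
#78e0b4 → (120, 224, 180); #87517f → (135, 81, 127).
R = 120 + 0.24 × (135 − 120) = 123.6 → 124
G = 224 + 0.24 × (81 − 224) = 189.68 → 190
B = 180 + 0.24 × (127 − 180) = 167.28 → 167

(124, 190, 167)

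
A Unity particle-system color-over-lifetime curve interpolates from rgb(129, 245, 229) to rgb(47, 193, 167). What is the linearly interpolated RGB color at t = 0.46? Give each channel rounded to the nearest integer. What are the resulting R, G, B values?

R = 129 + 0.46 × (47 − 129) = 129 + 0.46 × -82 = 91.28 → 91
G = 245 + 0.46 × (193 − 245) = 245 + 0.46 × -52 = 221.08 → 221
B = 229 + 0.46 × (167 − 229) = 229 + 0.46 × -62 = 200.48 → 200
So the blended color is (91, 221, 200), about #5bddc8.

(91, 221, 200)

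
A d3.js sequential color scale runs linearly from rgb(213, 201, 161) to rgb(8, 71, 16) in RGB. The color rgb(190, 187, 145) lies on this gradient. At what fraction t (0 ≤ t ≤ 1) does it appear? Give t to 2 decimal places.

0.11

Invert the lerp on the R channel (largest span, 205): t = (190 − 213) / (8 − 213) = -23/-205 = 0.1122.
Check on G: (187 − 201)/(71 − 201) = 0.1077 ✓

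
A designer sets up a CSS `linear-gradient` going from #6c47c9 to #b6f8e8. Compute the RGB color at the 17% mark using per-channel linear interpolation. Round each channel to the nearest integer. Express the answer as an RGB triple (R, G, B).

#6c47c9 → (108, 71, 201); #b6f8e8 → (182, 248, 232).
17% corresponds to t = 0.17.
R = 108 + 0.17 × (182 − 108) = 108 + 0.17 × 74 = 120.58 → 121
G = 71 + 0.17 × (248 − 71) = 71 + 0.17 × 177 = 101.09 → 101
B = 201 + 0.17 × (232 − 201) = 201 + 0.17 × 31 = 206.27 → 206

(121, 101, 206)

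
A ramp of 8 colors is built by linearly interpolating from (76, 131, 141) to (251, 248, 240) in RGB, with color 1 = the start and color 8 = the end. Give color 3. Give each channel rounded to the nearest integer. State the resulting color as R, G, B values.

With 8 swatches and endpoints inclusive, swatch 3 sits at t = (3 − 1)/(8 − 1) = 2/7 ≈ 0.2857.
R = 76 + 0.2857 × (251 − 76) = 125.998 → 126
G = 131 + 0.2857 × (248 − 131) = 164.427 → 164
B = 141 + 0.2857 × (240 − 141) = 169.284 → 169

(126, 164, 169)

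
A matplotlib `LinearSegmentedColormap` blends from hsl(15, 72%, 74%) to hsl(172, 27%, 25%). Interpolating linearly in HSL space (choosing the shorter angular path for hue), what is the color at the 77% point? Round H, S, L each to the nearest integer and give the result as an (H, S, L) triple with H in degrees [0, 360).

Hue arc: Δh = 172 − 15 = 157° (|Δh| ≤ 180, already the shorter path).
H = 15 + 0.77 × (157) = 135.89 → 136°
S = 72 + 0.77 × (27 − 72) = 37.35 → 37%
L = 74 + 0.77 × (25 − 74) = 36.27 → 36%

(136, 37, 36)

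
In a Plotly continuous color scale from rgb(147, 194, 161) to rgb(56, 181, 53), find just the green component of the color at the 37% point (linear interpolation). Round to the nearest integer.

G = 194 + 0.37 × (181 − 194) = 189.19 → 189

189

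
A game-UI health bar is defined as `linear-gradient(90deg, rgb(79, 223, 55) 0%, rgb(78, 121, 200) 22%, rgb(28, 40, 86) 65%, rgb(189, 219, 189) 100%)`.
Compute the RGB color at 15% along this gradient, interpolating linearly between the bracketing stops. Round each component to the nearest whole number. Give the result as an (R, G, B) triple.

(78, 153, 154)

15% lies between the 0% and 22% stops, so the local fraction is t = (15 − 0)/(22 − 0) = 15/22 ≈ 0.6818.
R = 79 + 0.6818 × (78 − 79) = 78.318 → 78
G = 223 + 0.6818 × (121 − 223) = 153.456 → 153
B = 55 + 0.6818 × (200 − 55) = 153.861 → 154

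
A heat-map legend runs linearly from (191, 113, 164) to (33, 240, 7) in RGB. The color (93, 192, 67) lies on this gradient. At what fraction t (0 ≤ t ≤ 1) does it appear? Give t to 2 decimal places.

Invert the lerp on the R channel (largest span, 158): t = (93 − 191) / (33 − 191) = -98/-158 = 0.62025.
Check on G: (192 − 113)/(240 − 113) = 0.622 ✓

0.62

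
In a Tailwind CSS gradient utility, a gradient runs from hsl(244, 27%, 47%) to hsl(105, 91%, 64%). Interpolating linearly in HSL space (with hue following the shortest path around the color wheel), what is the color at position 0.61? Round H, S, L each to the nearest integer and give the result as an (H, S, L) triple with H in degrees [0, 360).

Hue arc: Δh = 105 − 244 = -139° (|Δh| ≤ 180, already the shorter path).
H = 244 + 0.61 × (-139) = 159.21 → 159°
S = 27 + 0.61 × (91 − 27) = 66.04 → 66%
L = 47 + 0.61 × (64 − 47) = 57.37 → 57%

(159, 66, 57)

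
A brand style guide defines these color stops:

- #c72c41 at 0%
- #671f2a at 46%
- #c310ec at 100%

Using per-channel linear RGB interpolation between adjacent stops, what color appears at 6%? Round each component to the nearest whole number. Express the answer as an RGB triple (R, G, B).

6% lies between the 0% and 46% stops, so the local fraction is t = (6 − 0)/(46 − 0) = 6/46 ≈ 0.1304.
#c72c41 → (199, 44, 65); #671f2a → (103, 31, 42).
R = 199 + 0.1304 × (103 − 199) = 186.482 → 186
G = 44 + 0.1304 × (31 − 44) = 42.305 → 42
B = 65 + 0.1304 × (42 − 65) = 62.001 → 62

(186, 42, 62)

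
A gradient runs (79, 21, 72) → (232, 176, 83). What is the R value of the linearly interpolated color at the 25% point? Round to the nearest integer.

R = 79 + 0.25 × (232 − 79) = 117.25 → 117

117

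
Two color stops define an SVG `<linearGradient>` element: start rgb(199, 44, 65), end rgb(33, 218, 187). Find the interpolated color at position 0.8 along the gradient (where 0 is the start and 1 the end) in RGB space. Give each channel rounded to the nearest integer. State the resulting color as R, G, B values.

R = 199 + 0.8 × (33 − 199) = 199 + 0.8 × -166 = 66.2 → 66
G = 44 + 0.8 × (218 − 44) = 44 + 0.8 × 174 = 183.2 → 183
B = 65 + 0.8 × (187 − 65) = 65 + 0.8 × 122 = 162.6 → 163

(66, 183, 163)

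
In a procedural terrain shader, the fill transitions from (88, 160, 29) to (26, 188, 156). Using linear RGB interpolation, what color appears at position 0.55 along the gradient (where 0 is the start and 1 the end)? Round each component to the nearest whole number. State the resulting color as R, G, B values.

R = 88 + 0.55 × (26 − 88) = 88 + 0.55 × -62 = 53.9 → 54
G = 160 + 0.55 × (188 − 160) = 160 + 0.55 × 28 = 175.4 → 175
B = 29 + 0.55 × (156 − 29) = 29 + 0.55 × 127 = 98.85 → 99

(54, 175, 99)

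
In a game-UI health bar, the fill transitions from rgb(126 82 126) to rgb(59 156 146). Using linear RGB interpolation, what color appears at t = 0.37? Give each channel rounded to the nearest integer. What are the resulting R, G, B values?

R = 126 + 0.37 × (59 − 126) = 126 + 0.37 × -67 = 101.21 → 101
G = 82 + 0.37 × (156 − 82) = 82 + 0.37 × 74 = 109.38 → 109
B = 126 + 0.37 × (146 − 126) = 126 + 0.37 × 20 = 133.4 → 133
So the blended color is (101, 109, 133), about #656d85.

(101, 109, 133)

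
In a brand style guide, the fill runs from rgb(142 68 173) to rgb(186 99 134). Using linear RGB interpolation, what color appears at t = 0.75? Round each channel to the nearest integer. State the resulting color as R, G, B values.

R = 142 + 0.75 × (186 − 142) = 142 + 0.75 × 44 = 175 → 175
G = 68 + 0.75 × (99 − 68) = 68 + 0.75 × 31 = 91.25 → 91
B = 173 + 0.75 × (134 − 173) = 173 + 0.75 × -39 = 143.75 → 144

(175, 91, 144)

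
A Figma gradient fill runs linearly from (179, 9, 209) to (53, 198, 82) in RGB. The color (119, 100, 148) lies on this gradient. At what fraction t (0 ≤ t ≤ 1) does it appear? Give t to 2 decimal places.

0.48

Invert the lerp on the G channel (largest span, 189): t = (100 − 9) / (198 − 9) = 91/189 = 0.48148.
Check on R: (119 − 179)/(53 − 179) = 0.4762 ✓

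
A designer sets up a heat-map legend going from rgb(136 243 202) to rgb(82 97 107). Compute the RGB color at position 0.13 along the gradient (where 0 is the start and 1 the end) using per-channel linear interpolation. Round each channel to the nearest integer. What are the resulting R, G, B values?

(129, 224, 190)

R = 136 + 0.13 × (82 − 136) = 136 + 0.13 × -54 = 128.98 → 129
G = 243 + 0.13 × (97 − 243) = 243 + 0.13 × -146 = 224.02 → 224
B = 202 + 0.13 × (107 − 202) = 202 + 0.13 × -95 = 189.65 → 190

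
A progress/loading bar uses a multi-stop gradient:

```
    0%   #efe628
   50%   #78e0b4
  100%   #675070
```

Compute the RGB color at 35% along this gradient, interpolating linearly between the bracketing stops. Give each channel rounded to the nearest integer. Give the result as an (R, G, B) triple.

35% lies between the 0% and 50% stops, so the local fraction is t = (35 − 0)/(50 − 0) = 35/50 ≈ 0.7.
#efe628 → (239, 230, 40); #78e0b4 → (120, 224, 180).
R = 239 + 0.7 × (120 − 239) = 155.7 → 156
G = 230 + 0.7 × (224 − 230) = 225.8 → 226
B = 40 + 0.7 × (180 − 40) = 138 → 138

(156, 226, 138)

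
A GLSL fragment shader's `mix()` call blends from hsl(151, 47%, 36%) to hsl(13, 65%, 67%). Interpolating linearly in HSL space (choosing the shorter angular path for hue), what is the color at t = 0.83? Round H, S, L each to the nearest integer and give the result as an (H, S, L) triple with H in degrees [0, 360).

(36, 62, 62)

Hue arc: Δh = 13 − 151 = -138° (|Δh| ≤ 180, already the shorter path).
H = 151 + 0.83 × (-138) = 36.46 → 36°
S = 47 + 0.83 × (65 − 47) = 61.94 → 62%
L = 36 + 0.83 × (67 − 36) = 61.73 → 62%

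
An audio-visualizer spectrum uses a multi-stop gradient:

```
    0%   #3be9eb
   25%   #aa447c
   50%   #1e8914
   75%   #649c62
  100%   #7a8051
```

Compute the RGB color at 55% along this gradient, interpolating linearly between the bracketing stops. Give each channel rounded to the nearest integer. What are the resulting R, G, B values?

55% lies between the 50% and 75% stops, so the local fraction is t = (55 − 50)/(75 − 50) = 5/25 ≈ 0.2.
#1e8914 → (30, 137, 20); #649c62 → (100, 156, 98).
R = 30 + 0.2 × (100 − 30) = 44 → 44
G = 137 + 0.2 × (156 − 137) = 140.8 → 141
B = 20 + 0.2 × (98 − 20) = 35.6 → 36

(44, 141, 36)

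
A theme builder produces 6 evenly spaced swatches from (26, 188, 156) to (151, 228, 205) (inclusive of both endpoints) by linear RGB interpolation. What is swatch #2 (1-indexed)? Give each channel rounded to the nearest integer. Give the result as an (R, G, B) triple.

(51, 196, 166)

With 6 swatches and endpoints inclusive, swatch 2 sits at t = (2 − 1)/(6 − 1) = 1/5 ≈ 0.2.
R = 26 + 0.2 × (151 − 26) = 51 → 51
G = 188 + 0.2 × (228 − 188) = 196 → 196
B = 156 + 0.2 × (205 − 156) = 165.8 → 166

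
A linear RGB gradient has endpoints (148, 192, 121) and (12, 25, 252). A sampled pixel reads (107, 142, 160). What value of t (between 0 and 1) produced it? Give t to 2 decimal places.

Invert the lerp on the G channel (largest span, 167): t = (142 − 192) / (25 − 192) = -50/-167 = 0.2994.
Check on R: (107 − 148)/(12 − 148) = 0.3015 ✓

0.30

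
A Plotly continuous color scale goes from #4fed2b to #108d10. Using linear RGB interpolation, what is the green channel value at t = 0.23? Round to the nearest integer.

G₁ = 237 (from #4fed2b), G₂ = 141 (from #108d10).
G = 237 + 0.23 × (141 − 237) = 214.92 → 215

215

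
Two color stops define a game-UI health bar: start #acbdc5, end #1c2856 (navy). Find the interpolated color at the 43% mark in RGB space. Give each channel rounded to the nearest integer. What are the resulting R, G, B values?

(110, 125, 149)

#acbdc5 → (172, 189, 197); #1c2856 → (28, 40, 86).
43% corresponds to t = 0.43.
R = 172 + 0.43 × (28 − 172) = 172 + 0.43 × -144 = 110.08 → 110
G = 189 + 0.43 × (40 − 189) = 189 + 0.43 × -149 = 124.93 → 125
B = 197 + 0.43 × (86 − 197) = 197 + 0.43 × -111 = 149.27 → 149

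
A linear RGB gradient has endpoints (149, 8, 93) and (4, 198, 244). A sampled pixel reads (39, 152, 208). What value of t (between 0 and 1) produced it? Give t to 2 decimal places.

0.76

Invert the lerp on the G channel (largest span, 190): t = (152 − 8) / (198 − 8) = 144/190 = 0.75789.
Check on R: (39 − 149)/(4 − 149) = 0.7586 ✓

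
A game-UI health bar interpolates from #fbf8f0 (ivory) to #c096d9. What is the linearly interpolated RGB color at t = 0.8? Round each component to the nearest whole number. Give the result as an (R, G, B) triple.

#fbf8f0 → (251, 248, 240); #c096d9 → (192, 150, 217).
R = 251 + 0.8 × (192 − 251) = 251 + 0.8 × -59 = 203.8 → 204
G = 248 + 0.8 × (150 − 248) = 248 + 0.8 × -98 = 169.6 → 170
B = 240 + 0.8 × (217 − 240) = 240 + 0.8 × -23 = 221.6 → 222

(204, 170, 222)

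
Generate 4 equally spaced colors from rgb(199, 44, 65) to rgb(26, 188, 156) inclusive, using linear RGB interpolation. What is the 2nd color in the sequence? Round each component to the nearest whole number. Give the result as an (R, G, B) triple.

With 4 swatches and endpoints inclusive, swatch 2 sits at t = (2 − 1)/(4 − 1) = 1/3 ≈ 0.3333.
R = 199 + 0.3333 × (26 − 199) = 141.339 → 141
G = 44 + 0.3333 × (188 − 44) = 91.995 → 92
B = 65 + 0.3333 × (156 − 65) = 95.33 → 95

(141, 92, 95)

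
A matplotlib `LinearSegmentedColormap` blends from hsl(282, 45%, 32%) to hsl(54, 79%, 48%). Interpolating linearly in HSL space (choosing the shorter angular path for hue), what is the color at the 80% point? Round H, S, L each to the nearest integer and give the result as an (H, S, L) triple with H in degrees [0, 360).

(28, 72, 45)

Hue: 54 − 282 = -228°, but |-228| > 180 so the shorter arc goes the other way: Δh = -228 + 360 = 132°.
H = 282 + 0.8 × (132) = 387.6 → 388 → 388 mod 360 = 28°
S = 45 + 0.8 × (79 − 45) = 72.2 → 72%
L = 32 + 0.8 × (48 − 32) = 44.8 → 45%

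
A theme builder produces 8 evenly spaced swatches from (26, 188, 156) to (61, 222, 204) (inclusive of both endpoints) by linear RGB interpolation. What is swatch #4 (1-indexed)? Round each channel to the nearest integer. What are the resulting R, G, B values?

(41, 203, 177)

With 8 swatches and endpoints inclusive, swatch 4 sits at t = (4 − 1)/(8 − 1) = 3/7 ≈ 0.4286.
R = 26 + 0.4286 × (61 − 26) = 41.001 → 41
G = 188 + 0.4286 × (222 − 188) = 202.572 → 203
B = 156 + 0.4286 × (204 − 156) = 176.573 → 177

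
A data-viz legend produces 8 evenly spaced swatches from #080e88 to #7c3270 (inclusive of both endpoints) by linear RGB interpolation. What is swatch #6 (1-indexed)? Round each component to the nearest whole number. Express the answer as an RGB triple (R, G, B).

With 8 swatches and endpoints inclusive, swatch 6 sits at t = (6 − 1)/(8 − 1) = 5/7 ≈ 0.7143.
#080e88 → (8, 14, 136); #7c3270 → (124, 50, 112).
R = 8 + 0.7143 × (124 − 8) = 90.859 → 91
G = 14 + 0.7143 × (50 − 14) = 39.715 → 40
B = 136 + 0.7143 × (112 − 136) = 118.857 → 119

(91, 40, 119)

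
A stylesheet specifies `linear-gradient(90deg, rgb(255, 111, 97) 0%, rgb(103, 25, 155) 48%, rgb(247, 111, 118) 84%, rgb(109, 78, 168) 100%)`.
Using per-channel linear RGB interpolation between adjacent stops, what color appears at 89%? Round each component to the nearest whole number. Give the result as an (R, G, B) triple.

89% lies between the 84% and 100% stops, so the local fraction is t = (89 − 84)/(100 − 84) = 5/16 ≈ 0.3125.
R = 247 + 0.3125 × (109 − 247) = 203.875 → 204
G = 111 + 0.3125 × (78 − 111) = 100.688 → 101
B = 118 + 0.3125 × (168 − 118) = 133.625 → 134

(204, 101, 134)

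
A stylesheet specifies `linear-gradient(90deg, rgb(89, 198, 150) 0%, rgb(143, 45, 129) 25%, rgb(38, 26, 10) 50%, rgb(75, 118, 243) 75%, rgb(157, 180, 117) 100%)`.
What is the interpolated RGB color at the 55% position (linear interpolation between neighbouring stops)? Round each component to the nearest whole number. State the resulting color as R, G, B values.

55% lies between the 50% and 75% stops, so the local fraction is t = (55 − 50)/(75 − 50) = 5/25 ≈ 0.2.
R = 38 + 0.2 × (75 − 38) = 45.4 → 45
G = 26 + 0.2 × (118 − 26) = 44.4 → 44
B = 10 + 0.2 × (243 − 10) = 56.6 → 57

(45, 44, 57)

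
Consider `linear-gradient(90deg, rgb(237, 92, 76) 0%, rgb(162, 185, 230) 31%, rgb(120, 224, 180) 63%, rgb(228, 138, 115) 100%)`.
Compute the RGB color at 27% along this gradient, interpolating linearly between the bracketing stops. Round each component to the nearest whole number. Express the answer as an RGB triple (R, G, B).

27% lies between the 0% and 31% stops, so the local fraction is t = (27 − 0)/(31 − 0) = 27/31 ≈ 0.871.
R = 237 + 0.871 × (162 − 237) = 171.675 → 172
G = 92 + 0.871 × (185 − 92) = 173.003 → 173
B = 76 + 0.871 × (230 − 76) = 210.134 → 210

(172, 173, 210)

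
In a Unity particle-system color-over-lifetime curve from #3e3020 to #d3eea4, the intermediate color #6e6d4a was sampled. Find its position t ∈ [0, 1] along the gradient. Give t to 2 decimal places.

Invert the lerp on the G channel (largest span, 190): t = (109 − 48) / (238 − 48) = 61/190 = 0.32105.
Check on R: (110 − 62)/(211 − 62) = 0.3221 ✓

0.32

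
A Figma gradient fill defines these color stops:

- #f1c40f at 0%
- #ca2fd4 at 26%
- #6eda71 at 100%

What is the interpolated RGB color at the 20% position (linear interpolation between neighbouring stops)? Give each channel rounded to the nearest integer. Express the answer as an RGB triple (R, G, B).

(211, 81, 167)

20% lies between the 0% and 26% stops, so the local fraction is t = (20 − 0)/(26 − 0) = 20/26 ≈ 0.7692.
#f1c40f → (241, 196, 15); #ca2fd4 → (202, 47, 212).
R = 241 + 0.7692 × (202 − 241) = 211.001 → 211
G = 196 + 0.7692 × (47 − 196) = 81.389 → 81
B = 15 + 0.7692 × (212 − 15) = 166.532 → 167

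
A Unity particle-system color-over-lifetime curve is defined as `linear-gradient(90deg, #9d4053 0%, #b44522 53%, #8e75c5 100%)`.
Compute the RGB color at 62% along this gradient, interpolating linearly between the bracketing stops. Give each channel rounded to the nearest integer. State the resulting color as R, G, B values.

(173, 78, 65)

62% lies between the 53% and 100% stops, so the local fraction is t = (62 − 53)/(100 − 53) = 9/47 ≈ 0.1915.
#b44522 → (180, 69, 34); #8e75c5 → (142, 117, 197).
R = 180 + 0.1915 × (142 − 180) = 172.723 → 173
G = 69 + 0.1915 × (117 − 69) = 78.192 → 78
B = 34 + 0.1915 × (197 − 34) = 65.215 → 65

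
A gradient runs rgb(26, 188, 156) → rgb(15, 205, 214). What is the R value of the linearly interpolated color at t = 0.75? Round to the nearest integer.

18

R = 26 + 0.75 × (15 − 26) = 17.75 → 18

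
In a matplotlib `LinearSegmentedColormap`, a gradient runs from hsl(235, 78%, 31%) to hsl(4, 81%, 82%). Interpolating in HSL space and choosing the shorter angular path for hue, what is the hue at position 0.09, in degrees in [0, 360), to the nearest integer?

Hue: 4 − 235 = -231°, but |-231| > 180 so the shorter arc goes the other way: Δh = -231 + 360 = 129°.
H = 235 + 0.09 × (129) = 246.61 → 247°

247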